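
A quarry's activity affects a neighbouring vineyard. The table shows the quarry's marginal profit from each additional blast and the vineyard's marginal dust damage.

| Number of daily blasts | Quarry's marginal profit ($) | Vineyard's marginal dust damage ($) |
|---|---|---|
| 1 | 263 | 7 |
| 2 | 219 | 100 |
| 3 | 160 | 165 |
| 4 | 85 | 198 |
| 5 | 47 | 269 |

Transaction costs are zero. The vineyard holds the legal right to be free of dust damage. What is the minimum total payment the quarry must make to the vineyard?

$107

Efficient level: marginal profit ≥ marginal dust damage through level 2, so k* = 2.
With the vineyard holding the right, the quarry must at least compensate total damage at k*: 7 + 100 = 107.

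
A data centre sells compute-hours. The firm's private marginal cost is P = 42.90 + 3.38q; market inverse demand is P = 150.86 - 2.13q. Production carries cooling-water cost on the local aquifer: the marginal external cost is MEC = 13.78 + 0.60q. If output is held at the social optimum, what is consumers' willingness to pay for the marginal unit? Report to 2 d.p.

P = 118.03

Social marginal cost = private MC + MEC = 56.68 + 3.98q.
Set SMC = demand: 56.68 + 3.98q = 150.86 - 2.13q → q* = 15.4141.
Consumer price on the demand curve at q*: 150.86 − 2.13×15.4141 = 118.0280.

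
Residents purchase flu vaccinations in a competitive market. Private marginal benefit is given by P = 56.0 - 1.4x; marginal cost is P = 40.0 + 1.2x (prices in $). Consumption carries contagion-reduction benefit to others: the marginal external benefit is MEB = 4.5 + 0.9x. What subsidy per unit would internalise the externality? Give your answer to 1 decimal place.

subsidy = $15.4 per unit

Social marginal benefit = demand + MEB = 60.5 - 0.5x.
Set SMB = MC: 60.5 - 0.5x = 40.0 + 1.2x → x* = 12.0588.
The Pigouvian subsidy equals MEB at x*: 4.5 + 0.9×12.0588 = 15.3529.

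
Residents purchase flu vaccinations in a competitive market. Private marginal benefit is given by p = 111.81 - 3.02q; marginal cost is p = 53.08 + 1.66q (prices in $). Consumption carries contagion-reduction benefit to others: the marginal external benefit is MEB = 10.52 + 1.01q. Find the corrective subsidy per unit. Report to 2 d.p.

Social marginal benefit = demand + MEB = 122.33 - 2.01q.
Set SMB = MC: 122.33 - 2.01q = 53.08 + 1.66q → q* = 18.8692.
The Pigouvian subsidy equals MEB at q*: 10.52 + 1.01×18.8692 = 29.5779.

subsidy = $29.58 per unit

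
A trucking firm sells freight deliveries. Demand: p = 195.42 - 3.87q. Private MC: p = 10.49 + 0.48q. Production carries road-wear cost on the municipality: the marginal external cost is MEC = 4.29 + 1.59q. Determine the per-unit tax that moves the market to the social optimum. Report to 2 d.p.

Social marginal cost = private MC + MEC = 14.78 + 2.07q.
Set SMC = demand: 14.78 + 2.07q = 195.42 - 3.87q → q* = 30.4108.
The Pigouvian tax equals MEC at q*: 4.29 + 1.59×30.4108 = 52.6432.

tax = 52.64 per unit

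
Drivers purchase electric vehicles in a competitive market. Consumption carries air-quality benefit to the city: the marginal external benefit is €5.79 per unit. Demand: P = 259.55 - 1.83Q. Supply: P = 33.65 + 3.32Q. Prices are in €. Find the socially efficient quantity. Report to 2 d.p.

Social marginal benefit = demand + MEB = 265.34 - 1.83Q.
Set SMB = MC: 265.34 - 1.83Q = 33.65 + 3.32Q → Q* = 44.9883.

Q* = 44.99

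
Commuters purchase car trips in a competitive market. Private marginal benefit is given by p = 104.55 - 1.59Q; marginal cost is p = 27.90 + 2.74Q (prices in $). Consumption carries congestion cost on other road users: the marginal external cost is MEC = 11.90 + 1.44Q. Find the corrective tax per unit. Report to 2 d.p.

Social marginal benefit = demand − MEC = 92.65 - 3.03Q.
Set SMB = MC: 92.65 - 3.03Q = 27.90 + 2.74Q → Q* = 11.2218.
The Pigouvian tax equals MEC at Q*: 11.90 + 1.44×11.2218 = 28.0594.

tax = $28.06 per unit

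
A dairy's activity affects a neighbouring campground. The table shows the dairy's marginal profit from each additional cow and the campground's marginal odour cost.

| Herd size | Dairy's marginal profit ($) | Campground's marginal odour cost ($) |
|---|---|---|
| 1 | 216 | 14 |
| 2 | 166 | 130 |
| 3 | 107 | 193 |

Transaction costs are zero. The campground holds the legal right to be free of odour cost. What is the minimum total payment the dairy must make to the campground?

$144

Efficient level: marginal profit ≥ marginal odour cost through level 2, so k* = 2.
With the campground holding the right, the dairy must at least compensate total damage at k*: 14 + 130 = 144.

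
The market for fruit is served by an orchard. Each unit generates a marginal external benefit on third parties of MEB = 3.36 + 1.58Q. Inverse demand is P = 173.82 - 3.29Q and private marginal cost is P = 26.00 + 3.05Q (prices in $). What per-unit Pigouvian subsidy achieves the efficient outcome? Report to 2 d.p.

Social marginal cost = private MC − MEB = 22.64 + 1.47Q.
Set SMC = demand: 22.64 + 1.47Q = 173.82 - 3.29Q → Q* = 31.7605.
The Pigouvian subsidy equals MEB at Q*: 3.36 + 1.58×31.7605 = 53.5416.

subsidy = $53.54 per unit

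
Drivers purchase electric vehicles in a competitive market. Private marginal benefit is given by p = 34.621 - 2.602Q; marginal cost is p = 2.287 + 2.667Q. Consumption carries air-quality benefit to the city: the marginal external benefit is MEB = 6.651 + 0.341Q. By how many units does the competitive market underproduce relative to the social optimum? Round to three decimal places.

1.774 units

Market equilibrium (private): 2.287 + 2.667Q = 34.621 - 2.602Q → Q_m = 6.1366.
Social marginal benefit = demand + MEB = 41.272 - 2.261Q.
Set SMB = MC: 41.272 - 2.261Q = 2.287 + 2.667Q → Q* = 7.9109.
Gap = |6.1366 − 7.9109| = 1.7743.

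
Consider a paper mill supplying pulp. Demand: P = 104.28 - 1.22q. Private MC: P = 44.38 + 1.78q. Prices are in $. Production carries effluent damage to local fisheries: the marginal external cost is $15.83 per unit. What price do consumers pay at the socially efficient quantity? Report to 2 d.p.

P = $86.36

Social marginal cost = private MC + MEC = 60.21 + 1.78q.
Set SMC = demand: 60.21 + 1.78q = 104.28 - 1.22q → q* = 14.6900.
Consumer price on the demand curve at q*: 104.28 − 1.22×14.6900 = 86.3582.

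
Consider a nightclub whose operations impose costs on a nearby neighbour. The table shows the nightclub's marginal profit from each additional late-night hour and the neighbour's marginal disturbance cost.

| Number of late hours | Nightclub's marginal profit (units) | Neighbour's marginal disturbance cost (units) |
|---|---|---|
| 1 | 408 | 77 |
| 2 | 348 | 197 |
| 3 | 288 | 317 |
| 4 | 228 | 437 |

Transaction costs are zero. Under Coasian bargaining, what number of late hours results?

2

Bargaining reaches the level where marginal profit last exceeds marginal disturbance cost.
That holds through level 2 (348 ≥ 197) but not at 3 (288 < 317).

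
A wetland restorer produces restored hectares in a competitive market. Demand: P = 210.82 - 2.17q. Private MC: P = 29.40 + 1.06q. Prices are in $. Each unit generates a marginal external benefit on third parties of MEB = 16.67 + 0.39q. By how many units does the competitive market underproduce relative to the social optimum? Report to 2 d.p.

13.58 units

Market equilibrium (private): 29.40 + 1.06q = 210.82 - 2.17q → q_m = 56.1672.
Social marginal cost = private MC − MEB = 12.73 + 0.67q.
Set SMC = demand: 12.73 + 0.67q = 210.82 - 2.17q → q* = 69.7500.
Gap = |56.1672 − 69.7500| = 13.5828.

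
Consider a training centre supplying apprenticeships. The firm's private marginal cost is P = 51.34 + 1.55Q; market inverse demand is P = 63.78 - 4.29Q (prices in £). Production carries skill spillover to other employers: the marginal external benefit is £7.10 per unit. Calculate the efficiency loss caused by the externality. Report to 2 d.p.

Market equilibrium (private): 51.34 + 1.55Q = 63.78 - 4.29Q → Q_m = 2.1301.
Social marginal cost = private MC − MEB = 44.24 + 1.55Q.
Set SMC = demand: 44.24 + 1.55Q = 63.78 - 4.29Q → Q* = 3.3459.
The welfare-loss triangle has base |Q_m − Q*| and height MEB(Q_m) (the vertical gap between SMC and demand is zero at Q* and MEB at Q_m).
DWL = ½ × 1.2158 × 7.1000 = 4.3161.

DWL = £4.32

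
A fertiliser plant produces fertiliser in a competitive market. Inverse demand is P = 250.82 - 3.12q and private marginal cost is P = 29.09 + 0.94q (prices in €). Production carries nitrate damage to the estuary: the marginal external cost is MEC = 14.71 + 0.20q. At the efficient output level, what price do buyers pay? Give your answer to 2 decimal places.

P = €99.20

Social marginal cost = private MC + MEC = 43.80 + 1.14q.
Set SMC = demand: 43.80 + 1.14q = 250.82 - 3.12q → q* = 48.5962.
Consumer price on the demand curve at q*: 250.82 − 3.12×48.5962 = 99.1999.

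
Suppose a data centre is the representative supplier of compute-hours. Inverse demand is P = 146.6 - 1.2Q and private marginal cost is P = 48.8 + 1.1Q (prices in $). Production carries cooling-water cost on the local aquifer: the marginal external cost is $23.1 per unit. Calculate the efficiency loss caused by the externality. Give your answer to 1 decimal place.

DWL = $116.0

Market equilibrium (private): 48.8 + 1.1Q = 146.6 - 1.2Q → Q_m = 42.5217.
Social marginal cost = private MC + MEC = 71.9 + 1.1Q.
Set SMC = demand: 71.9 + 1.1Q = 146.6 - 1.2Q → Q* = 32.4783.
Height of the DWL triangle at Q_m is SMC(Q_m) − demand(Q_m) = MEC(Q_m) = 23.1000.
DWL = ½ × 10.0434 × 23.1000 = 116.0013.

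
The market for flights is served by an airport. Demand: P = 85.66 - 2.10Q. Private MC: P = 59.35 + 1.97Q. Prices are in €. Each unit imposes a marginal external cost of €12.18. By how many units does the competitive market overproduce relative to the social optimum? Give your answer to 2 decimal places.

2.99 units

Market equilibrium (private): 59.35 + 1.97Q = 85.66 - 2.10Q → Q_m = 6.4644.
Social marginal cost = private MC + MEC = 71.53 + 1.97Q.
Set SMC = demand: 71.53 + 1.97Q = 85.66 - 2.10Q → Q* = 3.4717.
Gap = |6.4644 − 3.4717| = 2.9927.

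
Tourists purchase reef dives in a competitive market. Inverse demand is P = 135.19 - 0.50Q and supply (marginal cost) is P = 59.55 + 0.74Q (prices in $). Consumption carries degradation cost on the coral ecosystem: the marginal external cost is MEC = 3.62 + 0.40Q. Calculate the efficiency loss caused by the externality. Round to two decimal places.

Market equilibrium (private): 59.55 + 0.74Q = 135.19 - 0.50Q → Q_m = 61.0000.
Social marginal benefit = demand − MEC = 131.57 - 0.90Q.
Set SMB = MC: 131.57 - 0.90Q = 59.55 + 0.74Q → Q* = 43.9146.
Height of the DWL triangle at Q_m is MC(Q_m) − SMB(Q_m) = MEC(Q_m) = 28.0200.
DWL = ½ × 17.0854 × 28.0200 = 239.3665.

DWL = $239.37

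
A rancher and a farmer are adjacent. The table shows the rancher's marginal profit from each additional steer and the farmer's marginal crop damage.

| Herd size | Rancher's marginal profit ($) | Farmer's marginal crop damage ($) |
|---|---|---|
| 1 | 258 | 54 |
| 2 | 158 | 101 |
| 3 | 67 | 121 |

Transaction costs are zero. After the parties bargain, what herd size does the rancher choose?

2

Bargaining reaches the level where marginal profit last exceeds marginal crop damage.
That holds through level 2 (158 ≥ 101) but not at 3 (67 < 121).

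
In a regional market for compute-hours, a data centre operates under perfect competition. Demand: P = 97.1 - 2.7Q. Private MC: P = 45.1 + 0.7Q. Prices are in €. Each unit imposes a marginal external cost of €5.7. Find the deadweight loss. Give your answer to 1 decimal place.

Market equilibrium (private): 45.1 + 0.7Q = 97.1 - 2.7Q → Q_m = 15.2941.
Social marginal cost = private MC + MEC = 50.8 + 0.7Q.
Set SMC = demand: 50.8 + 0.7Q = 97.1 - 2.7Q → Q* = 13.6176.
Between Q* and Q_m the wedge SMC − demand runs linearly from 0 to MEC(Q_m), so the loss is a triangle.
DWL = ½ × 1.6765 × 5.7000 = 4.7780.

DWL = €4.8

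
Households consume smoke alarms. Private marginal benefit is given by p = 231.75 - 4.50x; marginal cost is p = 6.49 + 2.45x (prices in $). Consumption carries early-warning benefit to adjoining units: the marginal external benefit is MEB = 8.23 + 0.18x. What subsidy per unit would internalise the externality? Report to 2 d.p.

subsidy = $14.44 per unit

Social marginal benefit = demand + MEB = 239.98 - 4.32x.
Set SMB = MC: 239.98 - 4.32x = 6.49 + 2.45x → x* = 34.4889.
The Pigouvian subsidy equals MEB at x*: 8.23 + 0.18×34.4889 = 14.4380.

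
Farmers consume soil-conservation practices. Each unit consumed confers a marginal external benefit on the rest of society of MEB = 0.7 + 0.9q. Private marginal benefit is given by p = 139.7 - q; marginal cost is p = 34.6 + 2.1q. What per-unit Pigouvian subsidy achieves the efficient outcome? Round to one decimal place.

Social marginal benefit = demand + MEB = 140.4 - 0.1q.
Set SMB = MC: 140.4 - 0.1q = 34.6 + 2.1q → q* = 48.0909.
The Pigouvian subsidy equals MEB at q*: 0.7 + 0.9×48.0909 = 43.9818.

subsidy = 44.0 per unit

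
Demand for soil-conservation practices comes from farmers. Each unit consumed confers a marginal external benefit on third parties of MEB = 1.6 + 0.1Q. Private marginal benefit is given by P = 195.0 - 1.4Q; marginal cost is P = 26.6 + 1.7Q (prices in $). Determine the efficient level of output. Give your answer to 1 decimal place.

Q* = 56.7

Social marginal benefit = demand + MEB = 196.6 - 1.3Q.
Set SMB = MC: 196.6 - 1.3Q = 26.6 + 1.7Q → Q* = 56.6667.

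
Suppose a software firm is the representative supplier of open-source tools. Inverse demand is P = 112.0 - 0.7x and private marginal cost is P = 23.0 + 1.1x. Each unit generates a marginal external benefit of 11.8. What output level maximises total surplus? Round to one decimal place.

Social marginal cost = private MC − MEB = 11.2 + 1.1x.
Set SMC = demand: 11.2 + 1.1x = 112.0 - 0.7x → x* = 56.0000.

x* = 56.0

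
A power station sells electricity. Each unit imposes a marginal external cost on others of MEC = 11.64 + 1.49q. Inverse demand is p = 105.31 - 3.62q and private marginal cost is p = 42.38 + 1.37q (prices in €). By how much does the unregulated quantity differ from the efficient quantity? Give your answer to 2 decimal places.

Market equilibrium (private): 42.38 + 1.37q = 105.31 - 3.62q → q_m = 12.6112.
Social marginal cost = private MC + MEC = 54.02 + 2.86q.
Set SMC = demand: 54.02 + 2.86q = 105.31 - 3.62q → q* = 7.9151.
Gap = |12.6112 − 7.9151| = 4.6961.

4.70 units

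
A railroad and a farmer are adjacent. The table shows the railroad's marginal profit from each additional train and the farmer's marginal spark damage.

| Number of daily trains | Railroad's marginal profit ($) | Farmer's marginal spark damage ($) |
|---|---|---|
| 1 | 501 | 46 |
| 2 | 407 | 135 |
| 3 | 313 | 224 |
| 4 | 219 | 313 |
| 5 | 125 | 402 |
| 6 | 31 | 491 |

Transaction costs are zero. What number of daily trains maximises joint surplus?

3

Bargaining reaches the level where marginal profit last exceeds marginal spark damage.
That holds through level 3 (313 ≥ 224) but not at 4 (219 < 313).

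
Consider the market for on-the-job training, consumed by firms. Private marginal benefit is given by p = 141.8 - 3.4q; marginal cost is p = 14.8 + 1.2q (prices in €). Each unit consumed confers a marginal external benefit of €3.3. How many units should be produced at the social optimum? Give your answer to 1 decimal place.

q* = 28.3

Social marginal benefit = demand + MEB = 145.1 - 3.4q.
Set SMB = MC: 145.1 - 3.4q = 14.8 + 1.2q → q* = 28.3261.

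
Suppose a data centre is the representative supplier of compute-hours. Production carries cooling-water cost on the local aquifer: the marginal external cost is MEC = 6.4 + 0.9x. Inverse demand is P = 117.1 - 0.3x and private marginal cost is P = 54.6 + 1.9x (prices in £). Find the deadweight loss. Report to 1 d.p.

Market equilibrium (private): 54.6 + 1.9x = 117.1 - 0.3x → x_m = 28.4091.
Social marginal cost = private MC + MEC = 61.0 + 2.8x.
Set SMC = demand: 61.0 + 2.8x = 117.1 - 0.3x → x* = 18.0968.
The loss is the area between SMC and demand from x* to x_m; with linear curves that's a triangle of height MEC(x_m).
DWL = ½ × 10.3123 × 31.9682 = 164.8328.

DWL = £164.8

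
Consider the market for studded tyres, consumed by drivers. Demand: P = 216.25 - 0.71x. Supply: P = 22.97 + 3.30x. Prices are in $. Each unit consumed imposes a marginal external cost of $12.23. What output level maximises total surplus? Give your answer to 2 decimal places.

x* = 45.15

Social marginal benefit = demand − MEC = 204.02 - 0.71x.
Set SMB = MC: 204.02 - 0.71x = 22.97 + 3.30x → x* = 45.1496.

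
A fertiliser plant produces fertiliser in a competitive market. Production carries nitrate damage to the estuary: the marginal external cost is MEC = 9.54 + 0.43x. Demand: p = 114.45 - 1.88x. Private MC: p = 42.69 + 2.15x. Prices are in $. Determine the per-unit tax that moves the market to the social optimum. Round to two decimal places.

tax = $15.54 per unit

Social marginal cost = private MC + MEC = 52.23 + 2.58x.
Set SMC = demand: 52.23 + 2.58x = 114.45 - 1.88x → x* = 13.9507.
The Pigouvian tax equals MEC at x*: 9.54 + 0.43×13.9507 = 15.5388.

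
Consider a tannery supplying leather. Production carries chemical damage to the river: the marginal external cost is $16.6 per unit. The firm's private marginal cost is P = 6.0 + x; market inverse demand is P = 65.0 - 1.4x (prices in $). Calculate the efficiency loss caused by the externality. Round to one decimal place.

Market equilibrium (private): 6.0 + x = 65.0 - 1.4x → x_m = 24.5833.
Social marginal cost = private MC + MEC = 22.6 + x.
Set SMC = demand: 22.6 + x = 65.0 - 1.4x → x* = 17.6667.
The loss is the area between SMC and demand from x* to x_m; with linear curves that's a triangle of height MEC(x_m).
DWL = ½ × 6.9166 × 16.6000 = 57.4078.

DWL = $57.4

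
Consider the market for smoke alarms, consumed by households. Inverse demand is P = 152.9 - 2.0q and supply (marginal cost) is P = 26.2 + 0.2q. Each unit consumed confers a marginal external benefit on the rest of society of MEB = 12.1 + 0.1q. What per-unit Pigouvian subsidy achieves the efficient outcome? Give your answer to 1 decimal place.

subsidy = 18.7 per unit

Social marginal benefit = demand + MEB = 165.0 - 1.9q.
Set SMB = MC: 165.0 - 1.9q = 26.2 + 0.2q → q* = 66.0952.
The Pigouvian subsidy equals MEB at q*: 12.1 + 0.1×66.0952 = 18.7095.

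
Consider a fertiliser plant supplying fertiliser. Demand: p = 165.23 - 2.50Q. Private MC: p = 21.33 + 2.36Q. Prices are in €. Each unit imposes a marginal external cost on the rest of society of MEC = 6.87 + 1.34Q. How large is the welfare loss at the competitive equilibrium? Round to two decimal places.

DWL = €174.72

Market equilibrium (private): 21.33 + 2.36Q = 165.23 - 2.50Q → Q_m = 29.6091.
Social marginal cost = private MC + MEC = 28.20 + 3.70Q.
Set SMC = demand: 28.20 + 3.70Q = 165.23 - 2.50Q → Q* = 22.1016.
Height of the DWL triangle at Q_m is SMC(Q_m) − demand(Q_m) = MEC(Q_m) = 46.5461.
DWL = ½ × 7.5075 × 46.5461 = 174.7224.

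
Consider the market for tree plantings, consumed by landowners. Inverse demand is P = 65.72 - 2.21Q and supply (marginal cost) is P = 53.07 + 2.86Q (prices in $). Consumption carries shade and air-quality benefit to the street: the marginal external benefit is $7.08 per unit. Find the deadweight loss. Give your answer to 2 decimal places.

Market equilibrium (private): 53.07 + 2.86Q = 65.72 - 2.21Q → Q_m = 2.4951.
Social marginal benefit = demand + MEB = 72.80 - 2.21Q.
Set SMB = MC: 72.80 - 2.21Q = 53.07 + 2.86Q → Q* = 3.8915.
The welfare-loss triangle has base |Q_m − Q*| and height MEB(Q_m) (the vertical gap between SMB and MC is zero at Q* and MEB at Q_m).
DWL = ½ × 1.3964 × 7.0800 = 4.9433.

DWL = $4.94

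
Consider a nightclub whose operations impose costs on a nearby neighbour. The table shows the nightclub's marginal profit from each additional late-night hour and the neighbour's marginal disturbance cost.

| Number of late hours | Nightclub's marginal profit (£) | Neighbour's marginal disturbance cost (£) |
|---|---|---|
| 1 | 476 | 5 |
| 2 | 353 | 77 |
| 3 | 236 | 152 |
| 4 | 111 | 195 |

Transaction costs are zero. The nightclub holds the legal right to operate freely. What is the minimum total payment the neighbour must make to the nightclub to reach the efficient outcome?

Left alone the nightclub would choose level 4 (marginal profit stays positive).
Efficient level: k* = 3 (marginal profit ≥ marginal disturbance cost through 3).
The neighbour must at least cover the nightclub's forgone profit from cutting 4→3: 111 = 111.

£111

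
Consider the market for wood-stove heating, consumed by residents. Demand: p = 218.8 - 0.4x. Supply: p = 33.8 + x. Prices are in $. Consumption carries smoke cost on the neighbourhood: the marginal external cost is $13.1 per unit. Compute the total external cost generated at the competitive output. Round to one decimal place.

$1731.1

Market equilibrium (private): 33.8 + x = 218.8 - 0.4x → x_m = 132.1429.
Total external cost = MEC × x_m = 13.1 × 132.1429 = 1731.0720.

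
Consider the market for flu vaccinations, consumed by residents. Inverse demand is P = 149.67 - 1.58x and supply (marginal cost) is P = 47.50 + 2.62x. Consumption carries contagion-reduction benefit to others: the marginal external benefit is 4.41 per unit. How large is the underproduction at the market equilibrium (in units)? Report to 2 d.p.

1.05 units

Market equilibrium (private): 47.50 + 2.62x = 149.67 - 1.58x → x_m = 24.3262.
Social marginal benefit = demand + MEB = 154.08 - 1.58x.
Set SMB = MC: 154.08 - 1.58x = 47.50 + 2.62x → x* = 25.3762.
Gap = |24.3262 − 25.3762| = 1.0500.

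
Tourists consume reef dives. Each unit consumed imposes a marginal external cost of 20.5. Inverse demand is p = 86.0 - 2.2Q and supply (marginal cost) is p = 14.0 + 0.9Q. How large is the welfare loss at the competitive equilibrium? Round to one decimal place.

DWL = 67.8

Market equilibrium (private): 14.0 + 0.9Q = 86.0 - 2.2Q → Q_m = 23.2258.
Social marginal benefit = demand − MEC = 65.5 - 2.2Q.
Set SMB = MC: 65.5 - 2.2Q = 14.0 + 0.9Q → Q* = 16.6129.
The loss is the area between SMB and MC from Q* to Q_m; with linear curves that's a triangle of height MEC(Q_m).
DWL = ½ × 6.6129 × 20.5000 = 67.7822.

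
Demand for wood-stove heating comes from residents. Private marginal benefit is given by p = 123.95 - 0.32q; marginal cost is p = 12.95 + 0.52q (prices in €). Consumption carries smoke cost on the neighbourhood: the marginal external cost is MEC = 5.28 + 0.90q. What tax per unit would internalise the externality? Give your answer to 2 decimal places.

tax = €59.96 per unit

Social marginal benefit = demand − MEC = 118.67 - 1.22q.
Set SMB = MC: 118.67 - 1.22q = 12.95 + 0.52q → q* = 60.7586.
The Pigouvian tax equals MEC at q*: 5.28 + 0.90×60.7586 = 59.9627.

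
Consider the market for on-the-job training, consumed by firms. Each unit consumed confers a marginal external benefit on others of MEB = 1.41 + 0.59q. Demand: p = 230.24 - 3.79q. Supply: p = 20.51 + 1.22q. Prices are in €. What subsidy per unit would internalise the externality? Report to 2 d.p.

Social marginal benefit = demand + MEB = 231.65 - 3.20q.
Set SMB = MC: 231.65 - 3.20q = 20.51 + 1.22q → q* = 47.7692.
The Pigouvian subsidy equals MEB at q*: 1.41 + 0.59×47.7692 = 29.5938.

subsidy = €29.59 per unit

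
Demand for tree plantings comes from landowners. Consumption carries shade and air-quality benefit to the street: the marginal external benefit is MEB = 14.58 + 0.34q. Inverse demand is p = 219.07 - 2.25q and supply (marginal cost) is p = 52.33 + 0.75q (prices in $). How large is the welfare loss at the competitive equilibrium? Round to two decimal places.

Market equilibrium (private): 52.33 + 0.75q = 219.07 - 2.25q → q_m = 55.5800.
Social marginal benefit = demand + MEB = 233.65 - 1.91q.
Set SMB = MC: 233.65 - 1.91q = 52.33 + 0.75q → q* = 68.1654.
The welfare-loss triangle has base |q_m − q*| and height MEB(q_m) (the vertical gap between SMB and MC is zero at q* and MEB at q_m).
DWL = ½ × 12.5854 × 33.4772 = 210.6620.

DWL = $210.66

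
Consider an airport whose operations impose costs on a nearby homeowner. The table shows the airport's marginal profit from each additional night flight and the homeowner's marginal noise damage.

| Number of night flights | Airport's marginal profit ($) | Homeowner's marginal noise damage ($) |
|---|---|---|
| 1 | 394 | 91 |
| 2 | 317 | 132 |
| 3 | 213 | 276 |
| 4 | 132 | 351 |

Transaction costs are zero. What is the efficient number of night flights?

Bargaining reaches the level where marginal profit last exceeds marginal noise damage.
That holds through level 2 (317 ≥ 132) but not at 3 (213 < 276).

2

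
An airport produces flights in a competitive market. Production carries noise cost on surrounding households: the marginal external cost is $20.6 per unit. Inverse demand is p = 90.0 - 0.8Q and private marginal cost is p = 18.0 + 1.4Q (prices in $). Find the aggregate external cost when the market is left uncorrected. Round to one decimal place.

Market equilibrium (private): 18.0 + 1.4Q = 90.0 - 0.8Q → Q_m = 32.7273.
Total external cost = MEC × Q_m = 20.6 × 32.7273 = 674.1824.

$674.2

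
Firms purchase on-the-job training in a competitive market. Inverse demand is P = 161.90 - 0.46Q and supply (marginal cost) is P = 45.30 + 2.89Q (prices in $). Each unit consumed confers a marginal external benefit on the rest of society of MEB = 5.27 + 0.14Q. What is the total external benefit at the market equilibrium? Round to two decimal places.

$268.23

Market equilibrium (private): 45.30 + 2.89Q = 161.90 - 0.46Q → Q_m = 34.8060.
Total external benefit = ∫₀^{Q_m} (5.27 + 0.14Q) dQ = 5.27×34.8060 + ½×0.14×34.8060² = 268.2297.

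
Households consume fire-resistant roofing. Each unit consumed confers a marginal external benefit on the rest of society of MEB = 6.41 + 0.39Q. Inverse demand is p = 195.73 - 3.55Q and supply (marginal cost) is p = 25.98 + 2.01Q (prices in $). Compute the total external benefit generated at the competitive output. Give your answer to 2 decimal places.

Market equilibrium (private): 25.98 + 2.01Q = 195.73 - 3.55Q → Q_m = 30.5306.
Total external benefit = ∫₀^{Q_m} (6.41 + 0.39Q) dQ = 6.41×30.5306 + ½×0.39×30.5306² = 377.4641.

$377.46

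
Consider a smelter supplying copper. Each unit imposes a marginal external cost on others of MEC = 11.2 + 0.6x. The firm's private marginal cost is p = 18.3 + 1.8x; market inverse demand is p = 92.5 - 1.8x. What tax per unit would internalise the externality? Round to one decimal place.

tax = 20.2 per unit

Social marginal cost = private MC + MEC = 29.5 + 2.4x.
Set SMC = demand: 29.5 + 2.4x = 92.5 - 1.8x → x* = 15.0000.
The Pigouvian tax equals MEC at x*: 11.2 + 0.6×15.0000 = 20.2000.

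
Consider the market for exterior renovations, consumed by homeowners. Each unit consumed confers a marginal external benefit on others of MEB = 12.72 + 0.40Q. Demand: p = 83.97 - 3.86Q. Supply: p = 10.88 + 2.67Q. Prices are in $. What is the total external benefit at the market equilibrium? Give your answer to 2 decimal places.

$167.43

Market equilibrium (private): 10.88 + 2.67Q = 83.97 - 3.86Q → Q_m = 11.1930.
Total external benefit = ∫₀^{Q_m} (12.72 + 0.40Q) dQ = 12.72×11.1930 + ½×0.40×11.1930² = 167.4316.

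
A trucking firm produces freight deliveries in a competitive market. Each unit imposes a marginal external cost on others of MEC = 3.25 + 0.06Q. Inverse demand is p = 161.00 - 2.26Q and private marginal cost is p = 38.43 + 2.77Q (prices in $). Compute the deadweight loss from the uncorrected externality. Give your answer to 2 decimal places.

DWL = $2.18

Market equilibrium (private): 38.43 + 2.77Q = 161.00 - 2.26Q → Q_m = 24.3678.
Social marginal cost = private MC + MEC = 41.68 + 2.83Q.
Set SMC = demand: 41.68 + 2.83Q = 161.00 - 2.26Q → Q* = 23.4420.
The loss is the area between SMC and demand from Q* to Q_m; with linear curves that's a triangle of height MEC(Q_m).
DWL = ½ × 0.9258 × 4.7121 = 2.1812.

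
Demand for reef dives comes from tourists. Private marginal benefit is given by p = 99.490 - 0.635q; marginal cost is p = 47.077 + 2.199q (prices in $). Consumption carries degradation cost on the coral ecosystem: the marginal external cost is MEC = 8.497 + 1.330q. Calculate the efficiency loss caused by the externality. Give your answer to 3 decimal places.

DWL = $131.514

Market equilibrium (private): 47.077 + 2.199q = 99.490 - 0.635q → q_m = 18.4944.
Social marginal benefit = demand − MEC = 90.993 - 1.965q.
Set SMB = MC: 90.993 - 1.965q = 47.077 + 2.199q → q* = 10.5466.
Between q* and q_m the wedge MC − SMB runs linearly from 0 to MEC(q_m), so the loss is a triangle.
DWL = ½ × 7.9478 × 33.0945 = 131.5142.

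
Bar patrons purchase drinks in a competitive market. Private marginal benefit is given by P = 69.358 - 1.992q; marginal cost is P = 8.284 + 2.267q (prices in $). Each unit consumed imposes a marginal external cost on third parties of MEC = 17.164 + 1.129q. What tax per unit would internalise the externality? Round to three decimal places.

tax = $26.365 per unit

Social marginal benefit = demand − MEC = 52.194 - 3.121q.
Set SMB = MC: 52.194 - 3.121q = 8.284 + 2.267q → q* = 8.1496.
The Pigouvian tax equals MEC at q*: 17.164 + 1.129×8.1496 = 26.3649.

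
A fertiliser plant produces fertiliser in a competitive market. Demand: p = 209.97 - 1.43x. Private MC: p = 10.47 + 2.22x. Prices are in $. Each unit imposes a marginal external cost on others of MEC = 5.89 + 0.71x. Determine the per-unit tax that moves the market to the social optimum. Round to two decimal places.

Social marginal cost = private MC + MEC = 16.36 + 2.93x.
Set SMC = demand: 16.36 + 2.93x = 209.97 - 1.43x → x* = 44.4060.
The Pigouvian tax equals MEC at x*: 5.89 + 0.71×44.4060 = 37.4183.

tax = $37.42 per unit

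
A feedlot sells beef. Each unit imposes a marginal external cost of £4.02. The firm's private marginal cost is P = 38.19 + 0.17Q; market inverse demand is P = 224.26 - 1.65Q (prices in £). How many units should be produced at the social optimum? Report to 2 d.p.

Social marginal cost = private MC + MEC = 42.21 + 0.17Q.
Set SMC = demand: 42.21 + 0.17Q = 224.26 - 1.65Q → Q* = 100.0275.

Q* = 100.03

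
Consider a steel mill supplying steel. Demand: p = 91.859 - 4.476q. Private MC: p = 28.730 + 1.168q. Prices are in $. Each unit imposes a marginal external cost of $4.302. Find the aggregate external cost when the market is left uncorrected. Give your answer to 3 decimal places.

Market equilibrium (private): 28.730 + 1.168q = 91.859 - 4.476q → q_m = 11.1852.
Total external cost = MEC × q_m = 4.302 × 11.1852 = 48.1187.

$48.119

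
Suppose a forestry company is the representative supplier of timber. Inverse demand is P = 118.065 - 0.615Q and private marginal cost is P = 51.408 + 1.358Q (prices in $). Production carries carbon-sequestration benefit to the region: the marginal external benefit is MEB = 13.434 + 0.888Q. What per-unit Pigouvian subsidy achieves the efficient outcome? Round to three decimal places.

subsidy = $78.983 per unit

Social marginal cost = private MC − MEB = 37.974 + 0.470Q.
Set SMC = demand: 37.974 + 0.470Q = 118.065 - 0.615Q → Q* = 73.8166.
The Pigouvian subsidy equals MEB at Q*: 13.434 + 0.888×73.8166 = 78.9831.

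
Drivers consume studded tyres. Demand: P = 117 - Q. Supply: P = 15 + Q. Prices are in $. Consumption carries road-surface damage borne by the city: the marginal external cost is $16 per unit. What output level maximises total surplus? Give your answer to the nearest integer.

Q* = 43

Social marginal benefit = demand − MEC = 101 - Q.
Set SMB = MC: 101 - Q = 15 + Q → Q* = 43.0000.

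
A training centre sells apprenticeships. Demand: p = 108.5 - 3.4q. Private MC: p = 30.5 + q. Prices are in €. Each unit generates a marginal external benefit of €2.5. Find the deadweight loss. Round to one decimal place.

Market equilibrium (private): 30.5 + q = 108.5 - 3.4q → q_m = 17.7273.
Social marginal cost = private MC − MEB = 28.0 + q.
Set SMC = demand: 28.0 + q = 108.5 - 3.4q → q* = 18.2955.
The loss is the area between SMC and demand from q* to q_m; with linear curves that's a triangle of height MEB(q_m).
DWL = ½ × 0.5682 × 2.5000 = 0.7103.

DWL = €0.7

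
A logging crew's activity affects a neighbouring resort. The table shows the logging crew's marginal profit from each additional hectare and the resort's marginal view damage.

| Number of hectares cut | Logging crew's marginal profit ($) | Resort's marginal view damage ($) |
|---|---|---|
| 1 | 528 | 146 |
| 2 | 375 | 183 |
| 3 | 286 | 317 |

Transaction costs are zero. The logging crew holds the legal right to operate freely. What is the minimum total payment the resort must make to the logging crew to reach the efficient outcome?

$286

Left alone the logging crew would choose level 3 (marginal profit stays positive).
Efficient level: k* = 2 (marginal profit ≥ marginal view damage through 2).
The resort must at least cover the logging crew's forgone profit from cutting 3→2: 286 = 286.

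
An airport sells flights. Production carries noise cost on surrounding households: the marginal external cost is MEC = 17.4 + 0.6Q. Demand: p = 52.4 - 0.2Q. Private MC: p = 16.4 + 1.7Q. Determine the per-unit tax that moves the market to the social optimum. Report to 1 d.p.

Social marginal cost = private MC + MEC = 33.8 + 2.3Q.
Set SMC = demand: 33.8 + 2.3Q = 52.4 - 0.2Q → Q* = 7.4400.
The Pigouvian tax equals MEC at Q*: 17.4 + 0.6×7.4400 = 21.8640.

tax = 21.9 per unit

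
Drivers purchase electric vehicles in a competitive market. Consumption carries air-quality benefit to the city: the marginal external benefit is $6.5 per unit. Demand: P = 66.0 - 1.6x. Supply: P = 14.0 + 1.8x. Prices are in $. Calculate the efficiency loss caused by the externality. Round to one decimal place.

DWL = $6.2

Market equilibrium (private): 14.0 + 1.8x = 66.0 - 1.6x → x_m = 15.2941.
Social marginal benefit = demand + MEB = 72.5 - 1.6x.
Set SMB = MC: 72.5 - 1.6x = 14.0 + 1.8x → x* = 17.2059.
The welfare-loss triangle has base |x_m − x*| and height MEB(x_m) (the vertical gap between SMB and MC is zero at x* and MEB at x_m).
DWL = ½ × 1.9118 × 6.5000 = 6.2134.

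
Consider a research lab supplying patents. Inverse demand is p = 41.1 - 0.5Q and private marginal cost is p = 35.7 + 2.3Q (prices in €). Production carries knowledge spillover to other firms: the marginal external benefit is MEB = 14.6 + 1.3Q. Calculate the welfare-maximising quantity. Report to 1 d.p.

Q* = 13.3

Social marginal cost = private MC − MEB = 21.1 + Q.
Set SMC = demand: 21.1 + Q = 41.1 - 0.5Q → Q* = 13.3333.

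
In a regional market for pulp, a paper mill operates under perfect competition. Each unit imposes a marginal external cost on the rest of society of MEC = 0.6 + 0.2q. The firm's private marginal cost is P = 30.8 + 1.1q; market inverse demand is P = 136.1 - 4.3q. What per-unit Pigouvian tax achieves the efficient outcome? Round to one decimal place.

Social marginal cost = private MC + MEC = 31.4 + 1.3q.
Set SMC = demand: 31.4 + 1.3q = 136.1 - 4.3q → q* = 18.6964.
The Pigouvian tax equals MEC at q*: 0.6 + 0.2×18.6964 = 4.3393.

tax = 4.3 per unit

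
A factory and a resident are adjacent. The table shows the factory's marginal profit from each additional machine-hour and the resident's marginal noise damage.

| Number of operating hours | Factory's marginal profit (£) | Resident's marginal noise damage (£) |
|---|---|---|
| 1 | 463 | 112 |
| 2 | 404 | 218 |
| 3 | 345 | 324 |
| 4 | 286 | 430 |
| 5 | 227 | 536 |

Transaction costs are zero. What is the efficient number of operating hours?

Bargaining reaches the level where marginal profit last exceeds marginal noise damage.
That holds through level 3 (345 ≥ 324) but not at 4 (286 < 430).

3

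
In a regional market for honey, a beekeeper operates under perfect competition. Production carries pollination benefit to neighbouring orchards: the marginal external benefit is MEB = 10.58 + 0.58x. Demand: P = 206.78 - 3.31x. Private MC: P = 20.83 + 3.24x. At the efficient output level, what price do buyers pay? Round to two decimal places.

Social marginal cost = private MC − MEB = 10.25 + 2.66x.
Set SMC = demand: 10.25 + 2.66x = 206.78 - 3.31x → x* = 32.9196.
Consumer price on the demand curve at x*: 206.78 − 3.31×32.9196 = 97.8161.

P = 97.82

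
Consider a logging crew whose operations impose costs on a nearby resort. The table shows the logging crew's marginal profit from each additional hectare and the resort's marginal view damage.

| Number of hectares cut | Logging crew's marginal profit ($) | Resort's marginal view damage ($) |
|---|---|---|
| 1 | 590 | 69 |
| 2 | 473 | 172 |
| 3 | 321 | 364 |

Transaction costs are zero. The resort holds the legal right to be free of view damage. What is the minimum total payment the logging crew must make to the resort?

Efficient level: marginal profit ≥ marginal view damage through level 2, so k* = 2.
With the resort holding the right, the logging crew must at least compensate total damage at k*: 69 + 172 = 241.

$241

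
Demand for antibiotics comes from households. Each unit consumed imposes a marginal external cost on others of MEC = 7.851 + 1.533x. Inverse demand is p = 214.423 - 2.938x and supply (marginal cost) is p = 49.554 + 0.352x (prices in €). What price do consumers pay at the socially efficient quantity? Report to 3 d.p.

Social marginal benefit = demand − MEC = 206.572 - 4.471x.
Set SMB = MC: 206.572 - 4.471x = 49.554 + 0.352x → x* = 32.5561.
Consumer price on the demand curve at x*: 214.423 − 2.938×32.5561 = 118.7732.

P = €118.773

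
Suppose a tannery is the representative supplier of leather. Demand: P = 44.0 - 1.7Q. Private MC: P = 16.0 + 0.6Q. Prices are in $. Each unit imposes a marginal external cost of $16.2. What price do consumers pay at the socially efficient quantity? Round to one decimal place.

P = $35.3

Social marginal cost = private MC + MEC = 32.2 + 0.6Q.
Set SMC = demand: 32.2 + 0.6Q = 44.0 - 1.7Q → Q* = 5.1304.
Consumer price on the demand curve at Q*: 44.0 − 1.7×5.1304 = 35.2783.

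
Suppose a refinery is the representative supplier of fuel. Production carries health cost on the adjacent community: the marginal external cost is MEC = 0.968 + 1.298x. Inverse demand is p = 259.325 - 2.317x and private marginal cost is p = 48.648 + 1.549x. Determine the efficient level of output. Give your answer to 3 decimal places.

Social marginal cost = private MC + MEC = 49.616 + 2.847x.
Set SMC = demand: 49.616 + 2.847x = 259.325 - 2.317x → x* = 40.6098.

x* = 40.610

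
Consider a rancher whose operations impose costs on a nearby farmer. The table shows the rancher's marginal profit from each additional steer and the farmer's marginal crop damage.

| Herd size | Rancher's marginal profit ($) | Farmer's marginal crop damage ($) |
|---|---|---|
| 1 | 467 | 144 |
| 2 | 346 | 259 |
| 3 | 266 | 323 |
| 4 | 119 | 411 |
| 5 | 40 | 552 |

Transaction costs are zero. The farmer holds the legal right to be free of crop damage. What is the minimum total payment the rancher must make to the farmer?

$403

Efficient level: marginal profit ≥ marginal crop damage through level 2, so k* = 2.
With the farmer holding the right, the rancher must at least compensate total damage at k*: 144 + 259 = 403.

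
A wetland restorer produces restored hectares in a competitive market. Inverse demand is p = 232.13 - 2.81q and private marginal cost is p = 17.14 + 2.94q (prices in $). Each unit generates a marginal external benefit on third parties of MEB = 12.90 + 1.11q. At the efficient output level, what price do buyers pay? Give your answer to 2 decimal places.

Social marginal cost = private MC − MEB = 4.24 + 1.83q.
Set SMC = demand: 4.24 + 1.83q = 232.13 - 2.81q → q* = 49.1142.
Consumer price on the demand curve at q*: 232.13 − 2.81×49.1142 = 94.1191.

P = $94.12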